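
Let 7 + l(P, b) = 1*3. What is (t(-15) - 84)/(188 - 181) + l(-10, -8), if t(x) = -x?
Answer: -97/7 ≈ -13.857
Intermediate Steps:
l(P, b) = -4 (l(P, b) = -7 + 1*3 = -7 + 3 = -4)
(t(-15) - 84)/(188 - 181) + l(-10, -8) = (-1*(-15) - 84)/(188 - 181) - 4 = (15 - 84)/7 - 4 = -69*1/7 - 4 = -69/7 - 4 = -97/7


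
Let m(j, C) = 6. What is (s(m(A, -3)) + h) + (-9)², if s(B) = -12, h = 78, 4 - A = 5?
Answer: 147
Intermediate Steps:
A = -1 (A = 4 - 1*5 = 4 - 5 = -1)
(s(m(A, -3)) + h) + (-9)² = (-12 + 78) + (-9)² = 66 + 81 = 147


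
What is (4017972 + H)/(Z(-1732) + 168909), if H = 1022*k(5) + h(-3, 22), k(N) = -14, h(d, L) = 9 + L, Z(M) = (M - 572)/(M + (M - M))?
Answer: 577866645/24379391 ≈ 23.703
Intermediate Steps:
Z(M) = (-572 + M)/M (Z(M) = (-572 + M)/(M + 0) = (-572 + M)/M)
H = -14277 (H = 1022*(-14) + (9 + 22) = -14308 + 31 = -14277)
(4017972 + H)/(Z(-1732) + 168909) = (4017972 - 14277)/((-572 - 1732)/(-1732) + 168909) = 4003695/(-1/1732*(-2304) + 168909) = 4003695/(576/433 + 168909) = 4003695/(73138173/433) = 4003695*(433/73138173) = 577866645/24379391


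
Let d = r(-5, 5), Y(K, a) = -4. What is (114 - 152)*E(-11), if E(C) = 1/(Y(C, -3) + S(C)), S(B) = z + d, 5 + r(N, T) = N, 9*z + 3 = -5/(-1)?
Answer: 171/62 ≈ 2.7581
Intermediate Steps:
z = 2/9 (z = -⅓ + (-5/(-1))/9 = -⅓ + (-5*(-1))/9 = -⅓ + (⅑)*5 = -⅓ + 5/9 = 2/9 ≈ 0.22222)
r(N, T) = -5 + N
d = -10 (d = -5 - 5 = -10)
S(B) = -88/9 (S(B) = 2/9 - 10 = -88/9)
E(C) = -9/124 (E(C) = 1/(-4 - 88/9) = 1/(-124/9) = -9/124)
(114 - 152)*E(-11) = (114 - 152)*(-9/124) = -38*(-9/124) = 171/62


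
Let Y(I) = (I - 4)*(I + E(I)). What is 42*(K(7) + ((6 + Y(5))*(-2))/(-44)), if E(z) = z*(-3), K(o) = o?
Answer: 3150/11 ≈ 286.36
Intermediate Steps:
E(z) = -3*z
Y(I) = -2*I*(-4 + I) (Y(I) = (I - 4)*(I - 3*I) = (-4 + I)*(-2*I) = -2*I*(-4 + I))
42*(K(7) + ((6 + Y(5))*(-2))/(-44)) = 42*(7 + ((6 + 2*5*(4 - 1*5))*(-2))/(-44)) = 42*(7 + ((6 + 2*5*(4 - 5))*(-2))*(-1/44)) = 42*(7 + ((6 + 2*5*(-1))*(-2))*(-1/44)) = 42*(7 + ((6 - 10)*(-2))*(-1/44)) = 42*(7 - 4*(-2)*(-1/44)) = 42*(7 + 8*(-1/44)) = 42*(7 - 2/11) = 42*(75/11) = 3150/11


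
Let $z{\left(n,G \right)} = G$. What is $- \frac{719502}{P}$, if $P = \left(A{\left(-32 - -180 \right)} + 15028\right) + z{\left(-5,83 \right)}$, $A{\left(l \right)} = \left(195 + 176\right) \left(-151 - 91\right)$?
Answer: $\frac{719502}{74671} \approx 9.6356$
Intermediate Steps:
$A{\left(l \right)} = -89782$ ($A{\left(l \right)} = 371 \left(-242\right) = -89782$)
$P = -74671$ ($P = \left(-89782 + 15028\right) + 83 = -74754 + 83 = -74671$)
$- \frac{719502}{P} = - \frac{719502}{-74671} = \left(-719502\right) \left(- \frac{1}{74671}\right) = \frac{719502}{74671}$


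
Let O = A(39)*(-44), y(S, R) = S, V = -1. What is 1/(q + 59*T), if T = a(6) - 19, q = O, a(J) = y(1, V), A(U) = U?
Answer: -1/2778 ≈ -0.00035997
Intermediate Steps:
a(J) = 1
O = -1716 (O = 39*(-44) = -1716)
q = -1716
T = -18 (T = 1 - 19 = -18)
1/(q + 59*T) = 1/(-1716 + 59*(-18)) = 1/(-1716 - 1062) = 1/(-2778) = -1/2778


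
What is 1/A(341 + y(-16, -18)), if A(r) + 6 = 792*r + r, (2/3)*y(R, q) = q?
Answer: 1/248996 ≈ 4.0161e-6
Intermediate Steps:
y(R, q) = 3*q/2
A(r) = -6 + 793*r (A(r) = -6 + (792*r + r) = -6 + 793*r)
1/A(341 + y(-16, -18)) = 1/(-6 + 793*(341 + (3/2)*(-18))) = 1/(-6 + 793*(341 - 27)) = 1/(-6 + 793*314) = 1/(-6 + 249002) = 1/248996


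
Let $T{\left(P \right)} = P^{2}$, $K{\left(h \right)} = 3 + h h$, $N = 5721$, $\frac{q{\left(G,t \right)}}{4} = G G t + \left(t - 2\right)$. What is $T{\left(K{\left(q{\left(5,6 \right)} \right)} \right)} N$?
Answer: $823761828068001$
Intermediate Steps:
$q{\left(G,t \right)} = -8 + 4 t + 4 t G^{2}$ ($q{\left(G,t \right)} = 4 \left(G G t + \left(t - 2\right)\right) = 4 \left(G^{2} t + \left(t - 2\right)\right) = 4 \left(t G^{2} + \left(-2 + t\right)\right) = 4 \left(-2 + t + t G^{2}\right) = -8 + 4 t + 4 t G^{2}$)
$K{\left(h \right)} = 3 + h^{2}$
$T{\left(K{\left(q{\left(5,6 \right)} \right)} \right)} N = \left(3 + \left(-8 + 4 \cdot 6 + 4 \cdot 6 \cdot 5^{2}\right)^{2}\right)^{2} \cdot 5721 = \left(3 + \left(-8 + 24 + 4 \cdot 6 \cdot 25\right)^{2}\right)^{2} \cdot 5721 = \left(3 + \left(-8 + 24 + 600\right)^{2}\right)^{2} \cdot 5721 = \left(3 + 616^{2}\right)^{2} \cdot 5721 = \left(3 + 379456\right)^{2} \cdot 5721 = 379459^{2} \cdot 5721 = 143989132681 \cdot 5721 = 823761828068001$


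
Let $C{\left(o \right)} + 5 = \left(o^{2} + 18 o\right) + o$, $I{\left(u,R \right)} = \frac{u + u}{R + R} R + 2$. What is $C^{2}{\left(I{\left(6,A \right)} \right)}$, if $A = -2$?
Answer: $44521$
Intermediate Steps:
$I{\left(u,R \right)} = 2 + u$ ($I{\left(u,R \right)} = \frac{2 u}{2 R} R + 2 = 2 u \frac{1}{2 R} R + 2 = \frac{u}{R} R + 2 = u + 2 = 2 + u$)
$C{\left(o \right)} = -5 + o^{2} + 19 o$ ($C{\left(o \right)} = -5 + \left(\left(o^{2} + 18 o\right) + o\right) = -5 + \left(o^{2} + 19 o\right) = -5 + o^{2} + 19 o$)
$C^{2}{\left(I{\left(6,A \right)} \right)} = \left(-5 + \left(2 + 6\right)^{2} + 19 \left(2 + 6\right)\right)^{2} = \left(-5 + 8^{2} + 19 \cdot 8\right)^{2} = \left(-5 + 64 + 152\right)^{2} = 211^{2} = 44521$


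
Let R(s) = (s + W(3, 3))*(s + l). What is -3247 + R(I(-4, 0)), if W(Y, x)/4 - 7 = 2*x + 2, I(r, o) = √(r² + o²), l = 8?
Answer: -2479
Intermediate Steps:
I(r, o) = √(o² + r²)
W(Y, x) = 36 + 8*x (W(Y, x) = 28 + 4*(2*x + 2) = 28 + 4*(2 + 2*x) = 28 + (8 + 8*x) = 36 + 8*x)
R(s) = (8 + s)*(60 + s) (R(s) = (s + (36 + 8*3))*(s + 8) = (s + (36 + 24))*(8 + s) = (s + 60)*(8 + s) = (60 + s)*(8 + s) = (8 + s)*(60 + s))
-3247 + R(I(-4, 0)) = -3247 + (480 + (√(0² + (-4)²))² + 68*√(0² + (-4)²)) = -3247 + (480 + (√(0 + 16))² + 68*√(0 + 16)) = -3247 + (480 + (√16)² + 68*√16) = -3247 + (480 + 4² + 68*4) = -3247 + (480 + 16 + 272) = -3247 + 768 = -2479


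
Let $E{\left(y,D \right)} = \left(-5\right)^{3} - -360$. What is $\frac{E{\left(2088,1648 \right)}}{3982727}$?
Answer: $\frac{235}{3982727} \approx 5.9005 \cdot 10^{-5}$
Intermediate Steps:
$E{\left(y,D \right)} = 235$ ($E{\left(y,D \right)} = -125 + 360 = 235$)
$\frac{E{\left(2088,1648 \right)}}{3982727} = \frac{235}{3982727}$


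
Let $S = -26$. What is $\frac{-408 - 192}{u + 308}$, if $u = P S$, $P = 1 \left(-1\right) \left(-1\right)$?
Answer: $- \frac{100}{47} \approx -2.1277$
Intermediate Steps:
$P = 1$ ($P = \left(-1\right) \left(-1\right) = 1$)
$u = -26$ ($u = 1 \left(-26\right) = -26$)
$\frac{-408 - 192}{u + 308} = \frac{-408 - 192}{-26 + 308} = - \frac{600}{282} = \left(-600\right) \frac{1}{282} = - \frac{100}{47}$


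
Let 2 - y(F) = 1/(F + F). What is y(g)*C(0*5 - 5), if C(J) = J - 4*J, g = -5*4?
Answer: 243/8 ≈ 30.375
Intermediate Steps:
g = -20
y(F) = 2 - 1/(2*F) (y(F) = 2 - 1/(F + F) = 2 - 1/(2*F))
C(J) = -3*J
y(g)*C(0*5 - 5) = (2 - ½/(-20))*(-3*(0*5 - 5)) = (2 - ½*(-1/20))*(-3*(0 - 5)) = (2 + 1/40)*(-3*(-5)) = (81/40)*15 = 243/8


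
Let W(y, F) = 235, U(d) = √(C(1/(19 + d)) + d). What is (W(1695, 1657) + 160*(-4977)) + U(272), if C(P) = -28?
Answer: -796085 + 2*√61 ≈ -7.9607e+5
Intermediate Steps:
U(d) = √(-28 + d)
(W(1695, 1657) + 160*(-4977)) + U(272) = (235 + 160*(-4977)) + √(-28 + 272) = (235 - 796320) + √244 = -796085 + 2*√61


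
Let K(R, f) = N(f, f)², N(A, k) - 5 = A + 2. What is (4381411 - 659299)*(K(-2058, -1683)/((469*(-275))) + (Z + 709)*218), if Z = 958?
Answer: 174446009248773888/128975 ≈ 1.3526e+12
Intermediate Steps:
N(A, k) = 7 + A (N(A, k) = 5 + (A + 2) = 5 + (2 + A) = 7 + A)
K(R, f) = (7 + f)²
(4381411 - 659299)*(K(-2058, -1683)/((469*(-275))) + (Z + 709)*218) = (4381411 - 659299)*((7 - 1683)²/((469*(-275))) + (958 + 709)*218) = 3722112*((-1676)²/(-128975) + 1667*218) = 3722112*(2808976*(-1/128975) + 363406) = 3722112*(-2808976/128975 + 363406) = 3722112*(46867479874/128975) = 174446009248773888/128975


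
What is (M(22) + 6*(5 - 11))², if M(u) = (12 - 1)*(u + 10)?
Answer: 99856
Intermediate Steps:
M(u) = 110 + 11*u (M(u) = 11*(10 + u) = 110 + 11*u)
(M(22) + 6*(5 - 11))² = ((110 + 11*22) + 6*(5 - 11))² = ((110 + 242) + 6*(-6))² = (352 - 36)² = 316² = 99856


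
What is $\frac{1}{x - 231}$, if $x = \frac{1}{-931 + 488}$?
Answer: $- \frac{443}{102334} \approx -0.004329$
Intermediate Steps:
$x = - \frac{1}{443}$ ($x = \frac{1}{-443} = - \frac{1}{443} \approx -0.0022573$)
$\frac{1}{x - 231} = \frac{1}{- \frac{1}{443} - 231} = \frac{1}{- \frac{102334}{443}} = - \frac{443}{102334}$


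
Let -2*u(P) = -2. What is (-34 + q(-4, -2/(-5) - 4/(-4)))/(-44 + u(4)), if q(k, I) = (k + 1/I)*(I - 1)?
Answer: 1236/1505 ≈ 0.82126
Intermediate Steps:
u(P) = 1 (u(P) = -½*(-2) = 1)
q(k, I) = (-1 + I)*(k + 1/I) (q(k, I) = (k + 1/I)*(-1 + I) = (-1 + I)*(k + 1/I))
(-34 + q(-4, -2/(-5) - 4/(-4)))/(-44 + u(4)) = (-34 + (1 - 1*(-4) - 1/(-2/(-5) - 4/(-4)) + (-2/(-5) - 4/(-4))*(-4)))/(-44 + 1) = (-34 + (1 + 4 - 1/(-2*(-⅕) - 4*(-¼)) + (-2*(-⅕) - 4*(-¼))*(-4)))/(-43) = -(-34 + (1 + 4 - 1/(⅖ + 1) + (⅖ + 1)*(-4)))/43 = -(-34 + (1 + 4 - 1/7/5 + (7/5)*(-4)))/43 = -(-34 + (1 + 4 - 1*5/7 - 28/5))/43 = -(-34 + (1 + 4 - 5/7 - 28/5))/43 = -(-34 - 46/35)/43 = -1/43*(-1236/35) = 1236/1505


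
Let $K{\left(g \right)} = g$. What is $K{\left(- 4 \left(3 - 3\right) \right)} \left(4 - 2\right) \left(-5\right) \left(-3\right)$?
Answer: $0$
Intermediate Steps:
$K{\left(- 4 \left(3 - 3\right) \right)} \left(4 - 2\right) \left(-5\right) \left(-3\right) = - 4 \left(3 - 3\right) \left(4 - 2\right) \left(-5\right) \left(-3\right) = \left(-4\right) 0 \cdot 2 \left(-5\right) \left(-3\right) = 0 \left(-10\right) \left(-3\right) = 0 \left(-3\right) = 0$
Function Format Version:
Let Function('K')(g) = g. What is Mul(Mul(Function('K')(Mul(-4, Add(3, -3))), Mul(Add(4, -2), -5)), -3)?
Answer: 0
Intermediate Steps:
Mul(Mul(Function('K')(Mul(-4, Add(3, -3))), Mul(Add(4, -2), -5)), -3) = Mul(Mul(Mul(-4, Add(3, -3)), Mul(Add(4, -2), -5)), -3) = Mul(Mul(Mul(-4, 0), Mul(2, -5)), -3) = Mul(Mul(0, -10), -3) = Mul(0, -3) = 0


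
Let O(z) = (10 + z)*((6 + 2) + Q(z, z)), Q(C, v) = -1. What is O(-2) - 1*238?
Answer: -182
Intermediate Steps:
O(z) = 70 + 7*z (O(z) = (10 + z)*((6 + 2) - 1) = (10 + z)*(8 - 1) = (10 + z)*7 = 70 + 7*z)
O(-2) - 1*238 = (70 + 7*(-2)) - 1*238 = (70 - 14) - 238 = 56 - 238 = -182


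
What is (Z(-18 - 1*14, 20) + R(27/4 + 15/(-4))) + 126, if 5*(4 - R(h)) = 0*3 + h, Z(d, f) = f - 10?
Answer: 697/5 ≈ 139.40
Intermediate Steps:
Z(d, f) = -10 + f
R(h) = 4 - h/5 (R(h) = 4 - (0*3 + h)/5 = 4 - (0 + h)/5 = 4 - h/5)
(Z(-18 - 1*14, 20) + R(27/4 + 15/(-4))) + 126 = ((-10 + 20) + (4 - (27/4 + 15/(-4))/5)) + 126 = (10 + (4 - (27*(¼) + 15*(-¼))/5)) + 126 = (10 + (4 - (27/4 - 15/4)/5)) + 126 = (10 + (4 - ⅕*3)) + 126 = (10 + (4 - ⅗)) + 126 = (10 + 17/5) + 126 = 67/5 + 126 = 697/5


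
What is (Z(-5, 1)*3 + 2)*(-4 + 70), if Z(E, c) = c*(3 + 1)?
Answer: 924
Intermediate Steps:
Z(E, c) = 4*c (Z(E, c) = c*4 = 4*c)
(Z(-5, 1)*3 + 2)*(-4 + 70) = ((4*1)*3 + 2)*(-4 + 70) = (4*3 + 2)*66 = (12 + 2)*66 = 14*66 = 924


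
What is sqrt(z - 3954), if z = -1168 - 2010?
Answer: 2*I*sqrt(1783) ≈ 84.451*I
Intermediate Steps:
z = -3178
sqrt(z - 3954) = sqrt(-3178 - 3954) = sqrt(-7132) = 2*I*sqrt(1783)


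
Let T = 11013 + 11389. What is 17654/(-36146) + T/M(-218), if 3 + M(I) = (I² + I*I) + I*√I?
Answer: -41349616411969/163450626220761 + 4883636*I*√218/9043912257 ≈ -0.25298 + 0.0079729*I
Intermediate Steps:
T = 22402
M(I) = -3 + I^(3/2) + 2*I² (M(I) = -3 + ((I² + I*I) + I*√I) = -3 + ((I² + I²) + I^(3/2)) = -3 + (2*I² + I^(3/2)) = -3 + (I^(3/2) + 2*I²) = -3 + I^(3/2) + 2*I²)
17654/(-36146) + T/M(-218) = 17654/(-36146) + 22402/(-3 + (-218)^(3/2) + 2*(-218)²) = 17654*(-1/36146) + 22402/(-3 - 218*I*√218 + 2*47524) = -8827/18073 + 22402/(-3 - 218*I*√218 + 95048) = -8827/18073 + 22402/(95045 - 218*I*√218)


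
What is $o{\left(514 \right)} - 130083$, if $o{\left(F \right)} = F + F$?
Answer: $-129055$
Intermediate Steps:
$o{\left(F \right)} = 2 F$
$o{\left(514 \right)} - 130083 = 2 \cdot 514 - 130083 = 1028 - 130083 = -129055$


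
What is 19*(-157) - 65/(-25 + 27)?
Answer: -6031/2 ≈ -3015.5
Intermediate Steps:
19*(-157) - 65/(-25 + 27) = -2983 - 65/2 = -6031/2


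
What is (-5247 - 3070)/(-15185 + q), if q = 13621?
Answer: 8317/1564 ≈ 5.3178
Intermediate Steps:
(-5247 - 3070)/(-15185 + q) = (-5247 - 3070)/(-15185 + 13621) = -8317/(-1564) = -8317*(-1/1564) = 8317/1564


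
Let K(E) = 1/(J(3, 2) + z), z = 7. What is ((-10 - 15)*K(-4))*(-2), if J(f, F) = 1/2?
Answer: 20/3 ≈ 6.6667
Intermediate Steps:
J(f, F) = ½
K(E) = 2/15 (K(E) = 1/(½ + 7) = 1/(15/2) = 2/15)
((-10 - 15)*K(-4))*(-2) = ((-10 - 15)*(2/15))*(-2) = -25*2/15*(-2) = -10/3*(-2) = 20/3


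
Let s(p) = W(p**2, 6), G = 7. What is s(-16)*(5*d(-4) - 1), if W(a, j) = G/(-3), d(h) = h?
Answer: 49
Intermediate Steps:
W(a, j) = -7/3 (W(a, j) = 7/(-3) = 7*(-1/3) = -7/3)
s(p) = -7/3
s(-16)*(5*d(-4) - 1) = -7*(5*(-4) - 1)/3 = -7*(-20 - 1)/3 = -7/3*(-21) = 49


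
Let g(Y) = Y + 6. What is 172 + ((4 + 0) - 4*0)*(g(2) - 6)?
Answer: 180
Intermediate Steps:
g(Y) = 6 + Y
172 + ((4 + 0) - 4*0)*(g(2) - 6) = 172 + ((4 + 0) - 4*0)*((6 + 2) - 6) = 172 + (4 + 0)*(8 - 6) = 172 + 4*2 = 172 + 8 = 180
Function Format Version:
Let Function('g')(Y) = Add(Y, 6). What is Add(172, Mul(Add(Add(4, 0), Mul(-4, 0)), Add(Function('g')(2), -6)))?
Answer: 180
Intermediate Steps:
Function('g')(Y) = Add(6, Y)
Add(172, Mul(Add(Add(4, 0), Mul(-4, 0)), Add(Function('g')(2), -6))) = Add(172, Mul(Add(Add(4, 0), Mul(-4, 0)), Add(Add(6, 2), -6))) = Add(172, Mul(Add(4, 0), Add(8, -6))) = Add(172, Mul(4, 2)) = Add(172, 8) = 180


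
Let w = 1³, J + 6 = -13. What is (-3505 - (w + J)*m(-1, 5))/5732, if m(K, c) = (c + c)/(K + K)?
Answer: -3595/5732 ≈ -0.62718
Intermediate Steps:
J = -19 (J = -6 - 13 = -19)
m(K, c) = c/K (m(K, c) = (2*c)/((2*K)) = (2*c)*(1/(2*K)) = c/K)
w = 1
(-3505 - (w + J)*m(-1, 5))/5732 = (-3505 - (1 - 19)*5/(-1))/5732 = (-3505 - (-18)*5*(-1))*(1/5732) = (-3505 - (-18)*(-5))*(1/5732) = (-3505 - 1*90)*(1/5732) = (-3505 - 90)*(1/5732) = -3595*1/5732 = -3595/5732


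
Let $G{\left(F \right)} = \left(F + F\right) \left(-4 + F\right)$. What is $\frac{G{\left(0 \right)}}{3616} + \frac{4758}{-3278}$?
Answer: $- \frac{2379}{1639} \approx -1.4515$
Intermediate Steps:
$G{\left(F \right)} = 2 F \left(-4 + F\right)$
$\frac{G{\left(0 \right)}}{3616} + \frac{4758}{-3278} = \frac{2 \cdot 0 \left(-4 + 0\right)}{3616} + \frac{4758}{-3278} = 2 \cdot 0 \left(-4\right) \frac{1}{3616} + 4758 \left(- \frac{1}{3278}\right) = 0 \cdot \frac{1}{3616} - \frac{2379}{1639} = 0 - \frac{2379}{1639} = - \frac{2379}{1639}$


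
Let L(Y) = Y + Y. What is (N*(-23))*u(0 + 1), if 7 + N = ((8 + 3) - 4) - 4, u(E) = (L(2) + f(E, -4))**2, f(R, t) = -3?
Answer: 92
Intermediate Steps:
L(Y) = 2*Y
u(E) = 1 (u(E) = (2*2 - 3)**2 = (4 - 3)**2 = 1**2 = 1)
N = -4 (N = -7 + (((8 + 3) - 4) - 4) = -7 + ((11 - 4) - 4) = -7 + (7 - 4) = -7 + 3 = -4)
(N*(-23))*u(0 + 1) = -4*(-23)*1 = 92*1 = 92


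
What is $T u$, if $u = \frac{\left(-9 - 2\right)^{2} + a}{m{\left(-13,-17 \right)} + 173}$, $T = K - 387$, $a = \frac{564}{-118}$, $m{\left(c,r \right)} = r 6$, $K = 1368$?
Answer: $\frac{6726717}{4189} \approx 1605.8$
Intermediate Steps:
$m{\left(c,r \right)} = 6 r$
$a = - \frac{282}{59}$ ($a = 564 \left(- \frac{1}{118}\right) = - \frac{282}{59} \approx -4.7797$)
$T = 981$ ($T = 1368 - 387 = 981$)
$u = \frac{6857}{4189}$ ($u = \frac{\left(-9 - 2\right)^{2} - \frac{282}{59}}{6 \left(-17\right) + 173} = \frac{\left(-11\right)^{2} - \frac{282}{59}}{-102 + 173} = \frac{121 - \frac{282}{59}}{71} = \frac{6857}{59} \cdot \frac{1}{71} = \frac{6857}{4189} \approx 1.6369$)
$T u = 981 \cdot \frac{6857}{4189} = \frac{6726717}{4189}$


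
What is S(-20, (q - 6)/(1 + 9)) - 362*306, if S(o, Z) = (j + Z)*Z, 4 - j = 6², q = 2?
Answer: -2768976/25 ≈ -1.1076e+5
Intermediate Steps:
j = -32 (j = 4 - 1*6² = 4 - 1*36 = 4 - 36 = -32)
S(o, Z) = Z*(-32 + Z) (S(o, Z) = (-32 + Z)*Z = Z*(-32 + Z))
S(-20, (q - 6)/(1 + 9)) - 362*306 = ((2 - 6)/(1 + 9))*(-32 + (2 - 6)/(1 + 9)) - 362*306 = (-4/10)*(-32 - 4/10) - 110772 = (-4*⅒)*(-32 - 4*⅒) - 110772 = -2*(-32 - ⅖)/5 - 110772 = -⅖*(-162/5) - 110772 = 324/25 - 110772 = -2768976/25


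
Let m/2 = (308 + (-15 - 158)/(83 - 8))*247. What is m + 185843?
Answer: 25264163/75 ≈ 3.3686e+5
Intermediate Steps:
m = 11325938/75 (m = 2*((308 + (-15 - 158)/(83 - 8))*247) = 2*((308 - 173/75)*247) = 2*((22927/75)*247) = 2*(5662969/75) = 11325938/75 ≈ 1.5101e+5)
m + 185843 = 11325938/75 + 185843 = 25264163/75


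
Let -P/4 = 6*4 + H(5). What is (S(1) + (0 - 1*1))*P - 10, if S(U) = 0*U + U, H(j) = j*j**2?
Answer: -10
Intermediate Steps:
H(j) = j**3
P = -596 (P = -4*(6*4 + 5**3) = -4*(24 + 125) = -4*149 = -596)
S(U) = U (S(U) = 0 + U = U)
(S(1) + (0 - 1*1))*P - 10 = (1 + (0 - 1*1))*(-596) - 10 = (1 + (0 - 1))*(-596) - 10 = (1 - 1)*(-596) - 10 = 0*(-596) - 10 = 0 - 10 = -10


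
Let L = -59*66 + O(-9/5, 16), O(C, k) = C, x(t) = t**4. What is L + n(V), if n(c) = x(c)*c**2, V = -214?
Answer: 480233712572201/5 ≈ 9.6047e+13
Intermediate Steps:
L = -19479/5 (L = -59*66 - 9/5 = -3894 - 9*1/5 = -3894 - 9/5 = -19479/5 ≈ -3895.8)
n(c) = c**6 (n(c) = c**4*c**2 = c**6)
L + n(V) = -19479/5 + (-214)**6 = -19479/5 + 96046742518336 = 480233712572201/5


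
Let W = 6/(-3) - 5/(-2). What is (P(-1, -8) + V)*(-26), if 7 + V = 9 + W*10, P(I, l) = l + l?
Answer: 234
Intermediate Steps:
W = ½ (W = 6*(-⅓) - 5*(-½) = -2 + 5/2 = ½ ≈ 0.50000)
P(I, l) = 2*l
V = 7 (V = -7 + (9 + (½)*10) = -7 + (9 + 5) = -7 + 14 = 7)
(P(-1, -8) + V)*(-26) = (2*(-8) + 7)*(-26) = (-16 + 7)*(-26) = -9*(-26) = 234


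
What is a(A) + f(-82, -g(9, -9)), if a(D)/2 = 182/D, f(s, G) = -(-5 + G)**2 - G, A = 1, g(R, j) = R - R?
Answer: 339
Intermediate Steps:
g(R, j) = 0
f(s, G) = -G - (-5 + G)**2
a(D) = 364/D (a(D) = 2*(182/D) = 364/D)
a(A) + f(-82, -g(9, -9)) = 364/1 + (-(-1)*0 - (-5 - 1*0)**2) = 364*1 + (-1*0 - (-5 + 0)**2) = 364 + (0 - 1*(-5)**2) = 364 + (0 - 1*25) = 364 + (0 - 25) = 364 - 25 = 339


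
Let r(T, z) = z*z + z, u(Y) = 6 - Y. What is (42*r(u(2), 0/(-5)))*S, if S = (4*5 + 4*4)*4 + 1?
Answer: 0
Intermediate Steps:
r(T, z) = z + z² (r(T, z) = z² + z = z + z²)
S = 145 (S = (20 + 16)*4 + 1 = 36*4 + 1 = 144 + 1 = 145)
(42*r(u(2), 0/(-5)))*S = (42*((0/(-5))*(1 + 0/(-5))))*145 = (42*((0*(-⅕))*(1 + 0*(-⅕))))*145 = (42*(0*(1 + 0)))*145 = (42*(0*1))*145 = (42*0)*145 = 0*145 = 0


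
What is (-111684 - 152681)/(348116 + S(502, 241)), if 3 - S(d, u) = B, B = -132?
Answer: -264365/348251 ≈ -0.75912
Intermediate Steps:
S(d, u) = 135 (S(d, u) = 3 - 1*(-132) = 3 + 132 = 135)
(-111684 - 152681)/(348116 + S(502, 241)) = (-111684 - 152681)/(348116 + 135) = -264365/348251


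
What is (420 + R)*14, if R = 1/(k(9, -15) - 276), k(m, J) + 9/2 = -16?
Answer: 3486812/593 ≈ 5880.0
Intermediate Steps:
k(m, J) = -41/2 (k(m, J) = -9/2 - 16 = -41/2)
R = -2/593 (R = 1/(-41/2 - 276) = 1/(-593/2) = -2/593 ≈ -0.0033727)
(420 + R)*14 = (420 - 2/593)*14 = (249058/593)*14 = 3486812/593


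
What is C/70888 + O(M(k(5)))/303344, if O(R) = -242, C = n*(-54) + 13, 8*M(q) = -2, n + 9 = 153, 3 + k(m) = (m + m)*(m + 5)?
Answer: -74125449/671982796 ≈ -0.11031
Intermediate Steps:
k(m) = -3 + 2*m*(5 + m) (k(m) = -3 + (m + m)*(m + 5) = -3 + (2*m)*(5 + m) = -3 + 2*m*(5 + m))
n = 144 (n = -9 + 153 = 144)
M(q) = -¼ (M(q) = (⅛)*(-2) = -¼)
C = -7763 (C = 144*(-54) + 13 = -7776 + 13 = -7763)
C/70888 + O(M(k(5)))/303344 = -7763/70888 - 242/303344 = -7763*1/70888 - 242*1/303344 = -7763/70888 - 121/151672 = -74125449/671982796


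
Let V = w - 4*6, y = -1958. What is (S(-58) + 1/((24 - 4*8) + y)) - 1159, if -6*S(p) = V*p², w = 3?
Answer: 20869089/1966 ≈ 10615.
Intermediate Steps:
V = -21 (V = 3 - 4*6 = 3 - 24 = -21)
S(p) = 7*p²/2 (S(p) = -(-7)*p²/2 = 7*p²/2)
(S(-58) + 1/((24 - 4*8) + y)) - 1159 = ((7/2)*(-58)² + 1/((24 - 4*8) - 1958)) - 1159 = ((7/2)*3364 + 1/((24 - 32) - 1958)) - 1159 = (11774 + 1/(-8 - 1958)) - 1159 = (11774 + 1/(-1966)) - 1159 = (11774 - 1/1966) - 1159 = 23147683/1966 - 1159 = 20869089/1966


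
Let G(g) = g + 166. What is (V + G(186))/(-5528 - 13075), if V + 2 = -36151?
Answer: 35801/18603 ≈ 1.9245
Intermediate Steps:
G(g) = 166 + g
V = -36153 (V = -2 - 36151 = -36153)
(V + G(186))/(-5528 - 13075) = (-36153 + (166 + 186))/(-5528 - 13075) = (-36153 + 352)/(-18603) = -35801*(-1/18603) = 35801/18603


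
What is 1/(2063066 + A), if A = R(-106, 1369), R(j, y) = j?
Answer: 1/2062960 ≈ 4.8474e-7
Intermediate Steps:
A = -106
1/(2063066 + A) = 1/(2063066 - 106) = 1/2062960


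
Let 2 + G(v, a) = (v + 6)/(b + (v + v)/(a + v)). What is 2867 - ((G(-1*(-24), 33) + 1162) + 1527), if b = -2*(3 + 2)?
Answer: 5315/29 ≈ 183.28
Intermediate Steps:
b = -10 (b = -2*5 = -10)
G(v, a) = -2 + (6 + v)/(-10 + 2*v/(a + v)) (G(v, a) = -2 + (v + 6)/(-10 + (v + v)/(a + v)) = -2 + (6 + v)/(-10 + (2*v)/(a + v)) = -2 + (6 + v)/(-10 + 2*v/(a + v)))
2867 - ((G(-1*(-24), 33) + 1162) + 1527) = 2867 - ((((-1*(-24))² + 22*(-1*(-24)) + 26*33 + 33*(-1*(-24)))/(2*(-5*33 - (-4)*(-24))) + 1162) + 1527) = 2867 - (((24² + 22*24 + 858 + 33*24)/(2*(-165 - 4*24)) + 1162) + 1527) = 2867 - (((576 + 528 + 858 + 792)/(2*(-165 - 96)) + 1162) + 1527) = 2867 - (((½)*2754/(-261) + 1162) + 1527) = 2867 - (((½)*(-1/261)*2754 + 1162) + 1527) = 2867 - ((-153/29 + 1162) + 1527) = 2867 - (33545/29 + 1527) = 2867 - 1*77828/29 = 2867 - 77828/29 = 5315/29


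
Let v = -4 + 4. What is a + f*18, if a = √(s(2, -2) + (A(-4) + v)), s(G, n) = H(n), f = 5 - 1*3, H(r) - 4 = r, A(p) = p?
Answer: 36 + I*√2 ≈ 36.0 + 1.4142*I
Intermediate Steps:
H(r) = 4 + r
f = 2 (f = 5 - 3 = 2)
v = 0
s(G, n) = 4 + n
a = I*√2 (a = √((4 - 2) + (-4 + 0)) = √(2 - 4) = √(-2) = I*√2 ≈ 1.4142*I)
a + f*18 = I*√2 + 2*18 = I*√2 + 36 = 36 + I*√2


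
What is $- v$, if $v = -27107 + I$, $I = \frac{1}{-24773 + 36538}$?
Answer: $\frac{318913854}{11765} \approx 27107.0$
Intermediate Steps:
$I = \frac{1}{11765} \approx 8.4998 \cdot 10^{-5}$
$v = - \frac{318913854}{11765}$ ($v = -27107 + \frac{1}{11765} = - \frac{318913854}{11765} \approx -27107.0$)
$- v = \left(-1\right) \left(- \frac{318913854}{11765}\right) = \frac{318913854}{11765}$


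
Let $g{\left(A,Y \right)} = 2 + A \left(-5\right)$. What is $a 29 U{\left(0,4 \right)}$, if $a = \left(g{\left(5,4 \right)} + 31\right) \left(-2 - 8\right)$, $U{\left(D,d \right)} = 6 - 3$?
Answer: $-6960$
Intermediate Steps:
$U{\left(D,d \right)} = 3$ ($U{\left(D,d \right)} = 6 - 3 = 3$)
$g{\left(A,Y \right)} = 2 - 5 A$
$a = -80$ ($a = \left(\left(2 - 25\right) + 31\right) \left(-2 - 8\right) = \left(\left(2 - 25\right) + 31\right) \left(-10\right) = \left(-23 + 31\right) \left(-10\right) = 8 \left(-10\right) = -80$)
$a 29 U{\left(0,4 \right)} = \left(-80\right) 29 \cdot 3 = \left(-2320\right) 3 = -6960$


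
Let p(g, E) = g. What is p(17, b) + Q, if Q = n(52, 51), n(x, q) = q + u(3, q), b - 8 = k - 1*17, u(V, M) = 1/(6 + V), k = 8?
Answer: 613/9 ≈ 68.111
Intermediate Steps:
b = -1 (b = 8 + (8 - 1*17) = 8 + (8 - 17) = 8 - 9 = -1)
n(x, q) = 1/9 + q (n(x, q) = q + 1/(6 + 3) = q + 1/9 = 1/9 + q)
Q = 460/9 (Q = 1/9 + 51 = 460/9 ≈ 51.111)
p(17, b) + Q = 17 + 460/9 = 613/9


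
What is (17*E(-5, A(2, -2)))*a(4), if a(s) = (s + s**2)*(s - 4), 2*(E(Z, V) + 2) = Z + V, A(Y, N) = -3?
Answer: 0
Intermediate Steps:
E(Z, V) = -2 + V/2 + Z/2 (E(Z, V) = -2 + (Z + V)/2 = -2 + (V + Z)/2 = -2 + (V/2 + Z/2) = -2 + V/2 + Z/2)
a(s) = (-4 + s)*(s + s**2) (a(s) = (s + s**2)*(-4 + s) = (-4 + s)*(s + s**2))
(17*E(-5, A(2, -2)))*a(4) = (17*(-2 + (1/2)*(-3) + (1/2)*(-5)))*(4*(-4 + 4**2 - 3*4)) = (17*(-2 - 3/2 - 5/2))*(4*(-4 + 16 - 12)) = (17*(-6))*(4*0) = -102*0 = 0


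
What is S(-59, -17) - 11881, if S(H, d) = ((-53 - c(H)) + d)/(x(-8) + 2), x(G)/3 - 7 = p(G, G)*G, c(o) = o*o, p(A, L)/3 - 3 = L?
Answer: -4553974/383 ≈ -11890.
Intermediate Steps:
p(A, L) = 9 + 3*L
c(o) = o²
x(G) = 21 + 3*G*(9 + 3*G) (x(G) = 21 + 3*((9 + 3*G)*G) = 21 + 3*(G*(9 + 3*G)) = 21 + 3*G*(9 + 3*G))
S(H, d) = -53/383 - H²/383 + d/383 (S(H, d) = ((-53 - H²) + d)/((21 + 9*(-8)*(3 - 8)) + 2) = (-53 + d - H²)/((21 + 9*(-8)*(-5)) + 2) = (-53 + d - H²)/((21 + 360) + 2) = (-53 + d - H²)/(381 + 2) = (-53 + d - H²)/383 = (-53 + d - H²)*(1/383) = -53/383 - H²/383 + d/383)
S(-59, -17) - 11881 = (-53/383 - 1/383*(-59)² + (1/383)*(-17)) - 11881 = (-53/383 - 1/383*3481 - 17/383) - 11881 = (-53/383 - 3481/383 - 17/383) - 11881 = -3551/383 - 11881 = -4553974/383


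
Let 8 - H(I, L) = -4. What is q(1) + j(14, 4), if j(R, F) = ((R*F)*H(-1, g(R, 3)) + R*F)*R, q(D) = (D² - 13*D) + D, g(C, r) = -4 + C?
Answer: 10181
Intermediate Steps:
H(I, L) = 12 (H(I, L) = 8 - 1*(-4) = 8 + 4 = 12)
q(D) = D² - 12*D
j(R, F) = 13*F*R² (j(R, F) = ((R*F)*12 + R*F)*R = ((F*R)*12 + F*R)*R = (12*F*R + F*R)*R = (13*F*R)*R = 13*F*R²)
q(1) + j(14, 4) = 1*(-12 + 1) + 13*4*14² = 1*(-11) + 13*4*196 = -11 + 10192 = 10181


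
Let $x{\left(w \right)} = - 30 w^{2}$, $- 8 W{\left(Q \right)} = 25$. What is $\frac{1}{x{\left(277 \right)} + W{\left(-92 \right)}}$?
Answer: $- \frac{8}{18414985} \approx -4.3443 \cdot 10^{-7}$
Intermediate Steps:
$W{\left(Q \right)} = - \frac{25}{8}$ ($W{\left(Q \right)} = \left(- \frac{1}{8}\right) 25 = - \frac{25}{8}$)
$\frac{1}{x{\left(277 \right)} + W{\left(-92 \right)}} = \frac{1}{- 30 \cdot 277^{2} - \frac{25}{8}} = \frac{1}{\left(-30\right) 76729 - \frac{25}{8}} = \frac{1}{-2301870 - \frac{25}{8}} = \frac{1}{- \frac{18414985}{8}} = - \frac{8}{18414985}$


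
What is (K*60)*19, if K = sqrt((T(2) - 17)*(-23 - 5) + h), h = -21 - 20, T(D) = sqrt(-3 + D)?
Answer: 1140*sqrt(435 - 28*I) ≈ 23789.0 - 764.83*I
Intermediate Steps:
h = -41
K = sqrt(435 - 28*I) (K = sqrt((sqrt(-3 + 2) - 17)*(-23 - 5) - 41) = sqrt((sqrt(-1) - 17)*(-28) - 41) = sqrt((I - 17)*(-28) - 41) = sqrt((-17 + I)*(-28) - 41) = sqrt((476 - 28*I) - 41) = sqrt(435 - 28*I) ≈ 20.867 - 0.6709*I)
(K*60)*19 = (sqrt(435 - 28*I)*60)*19 = (60*sqrt(435 - 28*I))*19 = 1140*sqrt(435 - 28*I)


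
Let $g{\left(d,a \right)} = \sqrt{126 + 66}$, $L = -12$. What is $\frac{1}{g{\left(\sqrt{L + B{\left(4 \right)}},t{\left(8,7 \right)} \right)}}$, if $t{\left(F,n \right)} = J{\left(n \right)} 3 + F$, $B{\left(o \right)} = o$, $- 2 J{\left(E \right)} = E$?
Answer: $\frac{\sqrt{3}}{24} \approx 0.072169$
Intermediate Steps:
$J{\left(E \right)} = - \frac{E}{2}$
$t{\left(F,n \right)} = F - \frac{3 n}{2}$ ($t{\left(F,n \right)} = - \frac{n}{2} \cdot 3 + F = - \frac{3 n}{2} + F = F - \frac{3 n}{2}$)
$g{\left(d,a \right)} = 8 \sqrt{3}$ ($g{\left(d,a \right)} = \sqrt{192} = 8 \sqrt{3}$)
$\frac{1}{g{\left(\sqrt{L + B{\left(4 \right)}},t{\left(8,7 \right)} \right)}} = \frac{1}{8 \sqrt{3}} = \frac{\sqrt{3}}{24}$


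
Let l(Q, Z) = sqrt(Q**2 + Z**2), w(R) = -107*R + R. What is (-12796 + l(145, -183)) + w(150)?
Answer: -28696 + sqrt(54514) ≈ -28463.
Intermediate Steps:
w(R) = -106*R
(-12796 + l(145, -183)) + w(150) = (-12796 + sqrt(145**2 + (-183)**2)) - 106*150 = (-12796 + sqrt(21025 + 33489)) - 15900 = (-12796 + sqrt(54514)) - 15900 = -28696 + sqrt(54514)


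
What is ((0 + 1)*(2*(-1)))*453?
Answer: -906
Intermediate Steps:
((0 + 1)*(2*(-1)))*453 = (1*(-2))*453 = -2*453 = -906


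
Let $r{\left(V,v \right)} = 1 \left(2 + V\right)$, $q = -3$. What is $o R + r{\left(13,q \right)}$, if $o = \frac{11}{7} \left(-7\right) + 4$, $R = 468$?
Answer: $-3261$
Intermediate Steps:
$r{\left(V,v \right)} = 2 + V$
$o = -7$ ($o = 11 \cdot \frac{1}{7} \left(-7\right) + 4 = \frac{11}{7} \left(-7\right) + 4 = -11 + 4 = -7$)
$o R + r{\left(13,q \right)} = \left(-7\right) 468 + \left(2 + 13\right) = -3276 + 15 = -3261$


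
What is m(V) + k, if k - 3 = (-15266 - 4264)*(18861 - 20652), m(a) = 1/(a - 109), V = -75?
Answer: 6435994871/184 ≈ 3.4978e+7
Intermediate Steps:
m(a) = 1/(-109 + a)
k = 34978233 (k = 3 + (-15266 - 4264)*(18861 - 20652) = 3 - 19530*(-1791) = 3 + 34978230 = 34978233)
m(V) + k = 1/(-109 - 75) + 34978233 = 1/(-184) + 34978233 = -1/184 + 34978233 = 6435994871/184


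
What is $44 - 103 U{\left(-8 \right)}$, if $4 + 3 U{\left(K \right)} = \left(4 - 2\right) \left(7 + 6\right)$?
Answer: $- \frac{2134}{3} \approx -711.33$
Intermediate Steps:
$U{\left(K \right)} = \frac{22}{3}$ ($U{\left(K \right)} = - \frac{4}{3} + \frac{\left(4 - 2\right) \left(7 + 6\right)}{3} = - \frac{4}{3} + \frac{2 \cdot 13}{3} = - \frac{4}{3} + \frac{1}{3} \cdot 26 = - \frac{4}{3} + \frac{26}{3} = \frac{22}{3}$)
$44 - 103 U{\left(-8 \right)} = 44 - \frac{2266}{3} = - \frac{2134}{3}$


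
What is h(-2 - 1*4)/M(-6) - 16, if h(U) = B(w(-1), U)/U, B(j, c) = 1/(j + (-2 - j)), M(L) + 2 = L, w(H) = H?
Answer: -1537/96 ≈ -16.010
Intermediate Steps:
M(L) = -2 + L
B(j, c) = -½ (B(j, c) = 1/(-2) = -½)
h(U) = -1/(2*U)
h(-2 - 1*4)/M(-6) - 16 = (-1/(2*(-2 - 1*4)))/(-2 - 6) - 16 = (-1/(2*(-2 - 4)))/(-8) - 16 = -(-1)/(16*(-6)) - 16 = -(-1)*(-1)/(16*6) - 16 = -⅛*1/12 - 16 = -1/96 - 16 = -1537/96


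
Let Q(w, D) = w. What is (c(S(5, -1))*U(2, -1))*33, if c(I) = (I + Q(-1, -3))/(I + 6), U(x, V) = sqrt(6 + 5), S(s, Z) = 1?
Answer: 0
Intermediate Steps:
U(x, V) = sqrt(11)
c(I) = (-1 + I)/(6 + I) (c(I) = (I - 1)/(I + 6) = (-1 + I)/(6 + I))
(c(S(5, -1))*U(2, -1))*33 = (((-1 + 1)/(6 + 1))*sqrt(11))*33 = ((0/7)*sqrt(11))*33 = (((1/7)*0)*sqrt(11))*33 = (0*sqrt(11))*33 = 0*33 = 0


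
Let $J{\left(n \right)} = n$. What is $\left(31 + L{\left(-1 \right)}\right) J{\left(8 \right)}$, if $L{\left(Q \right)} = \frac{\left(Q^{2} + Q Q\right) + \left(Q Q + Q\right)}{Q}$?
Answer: $232$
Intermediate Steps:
$L{\left(Q \right)} = \frac{Q + 3 Q^{2}}{Q}$ ($L{\left(Q \right)} = \frac{\left(Q^{2} + Q^{2}\right) + \left(Q^{2} + Q\right)}{Q} = \frac{2 Q^{2} + \left(Q + Q^{2}\right)}{Q} = \frac{Q + 3 Q^{2}}{Q}$)
$\left(31 + L{\left(-1 \right)}\right) J{\left(8 \right)} = \left(31 + \left(1 + 3 \left(-1\right)\right)\right) 8 = \left(31 + \left(1 - 3\right)\right) 8 = \left(31 - 2\right) 8 = 29 \cdot 8 = 232$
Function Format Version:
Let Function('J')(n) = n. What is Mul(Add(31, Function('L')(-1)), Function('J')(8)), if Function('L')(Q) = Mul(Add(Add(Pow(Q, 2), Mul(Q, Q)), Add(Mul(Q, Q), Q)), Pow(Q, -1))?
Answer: 232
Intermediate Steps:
Function('L')(Q) = Mul(Pow(Q, -1), Add(Q, Mul(3, Pow(Q, 2)))) (Function('L')(Q) = Mul(Add(Add(Pow(Q, 2), Pow(Q, 2)), Add(Pow(Q, 2), Q)), Pow(Q, -1)) = Mul(Add(Mul(2, Pow(Q, 2)), Add(Q, Pow(Q, 2))), Pow(Q, -1)) = Mul(Add(Q, Mul(3, Pow(Q, 2))), Pow(Q, -1)) = Mul(Pow(Q, -1), Add(Q, Mul(3, Pow(Q, 2)))))
Mul(Add(31, Function('L')(-1)), Function('J')(8)) = Mul(Add(31, Add(1, Mul(3, -1))), 8) = Mul(Add(31, Add(1, -3)), 8) = Mul(Add(31, -2), 8) = Mul(29, 8) = 232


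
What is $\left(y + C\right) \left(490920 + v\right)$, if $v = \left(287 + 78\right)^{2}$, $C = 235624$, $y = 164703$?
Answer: $249862095415$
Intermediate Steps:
$v = 133225$ ($v = 365^{2} = 133225$)
$\left(y + C\right) \left(490920 + v\right) = \left(164703 + 235624\right) \left(490920 + 133225\right) = 400327 \cdot 624145 = 249862095415$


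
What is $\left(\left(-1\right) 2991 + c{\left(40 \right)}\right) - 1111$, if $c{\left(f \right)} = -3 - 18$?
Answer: $-4123$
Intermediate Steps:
$c{\left(f \right)} = -21$
$\left(\left(-1\right) 2991 + c{\left(40 \right)}\right) - 1111 = \left(\left(-1\right) 2991 - 21\right) - 1111 = \left(-2991 - 21\right) - 1111 = -3012 - 1111 = -4123$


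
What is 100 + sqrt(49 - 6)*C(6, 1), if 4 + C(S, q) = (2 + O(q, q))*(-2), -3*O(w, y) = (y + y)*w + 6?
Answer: 100 - 8*sqrt(43)/3 ≈ 82.514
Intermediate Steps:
O(w, y) = -2 - 2*w*y/3 (O(w, y) = -((y + y)*w + 6)/3 = -((2*y)*w + 6)/3 = -(2*w*y + 6)/3 = -(6 + 2*w*y)/3 = -2 - 2*w*y/3)
C(S, q) = -4 + 4*q**2/3 (C(S, q) = -4 + (2 + (-2 - 2*q*q/3))*(-2) = -4 + (2 + (-2 - 2*q**2/3))*(-2) = -4 - 2*q**2/3*(-2) = -4 + 4*q**2/3)
100 + sqrt(49 - 6)*C(6, 1) = 100 + sqrt(49 - 6)*(-4 + (4/3)*1**2) = 100 + sqrt(43)*(-4 + (4/3)*1) = 100 + sqrt(43)*(-4 + 4/3) = 100 + sqrt(43)*(-8/3) = 100 - 8*sqrt(43)/3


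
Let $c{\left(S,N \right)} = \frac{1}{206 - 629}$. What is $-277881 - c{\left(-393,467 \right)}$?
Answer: $- \frac{117543662}{423} \approx -2.7788 \cdot 10^{5}$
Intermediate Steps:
$c{\left(S,N \right)} = - \frac{1}{423}$ ($c{\left(S,N \right)} = \frac{1}{-423} = - \frac{1}{423}$)
$-277881 - c{\left(-393,467 \right)} = -277881 - - \frac{1}{423} = -277881 + \frac{1}{423} = - \frac{117543662}{423}$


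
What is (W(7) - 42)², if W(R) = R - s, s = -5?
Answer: 900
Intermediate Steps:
W(R) = 5 + R (W(R) = R - 1*(-5) = R + 5 = 5 + R)
(W(7) - 42)² = ((5 + 7) - 42)² = (12 - 42)² = (-30)² = 900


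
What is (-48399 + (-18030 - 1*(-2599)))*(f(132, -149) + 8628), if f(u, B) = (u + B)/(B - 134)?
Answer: -155856328030/283 ≈ -5.5073e+8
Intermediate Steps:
f(u, B) = (B + u)/(-134 + B)
(-48399 + (-18030 - 1*(-2599)))*(f(132, -149) + 8628) = (-48399 + (-18030 - 1*(-2599)))*((-149 + 132)/(-134 - 149) + 8628) = (-48399 + (-18030 + 2599))*(-17/(-283) + 8628) = (-48399 - 15431)*(-1/283*(-17) + 8628) = -63830*(17/283 + 8628) = -63830*2441741/283 = -155856328030/283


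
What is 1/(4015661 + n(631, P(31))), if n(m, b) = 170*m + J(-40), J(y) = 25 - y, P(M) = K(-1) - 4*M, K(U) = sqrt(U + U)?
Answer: 1/4122996 ≈ 2.4254e-7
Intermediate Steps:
K(U) = sqrt(2)*sqrt(U) (K(U) = sqrt(2*U) = sqrt(2)*sqrt(U))
P(M) = -4*M + I*sqrt(2) (P(M) = sqrt(2)*sqrt(-1) - 4*M = sqrt(2)*I - 4*M = I*sqrt(2) - 4*M = -4*M + I*sqrt(2))
n(m, b) = 65 + 170*m (n(m, b) = 170*m + (25 - 1*(-40)) = 170*m + (25 + 40) = 170*m + 65 = 65 + 170*m)
1/(4015661 + n(631, P(31))) = 1/(4015661 + (65 + 170*631)) = 1/(4015661 + (65 + 107270)) = 1/(4015661 + 107335) = 1/4122996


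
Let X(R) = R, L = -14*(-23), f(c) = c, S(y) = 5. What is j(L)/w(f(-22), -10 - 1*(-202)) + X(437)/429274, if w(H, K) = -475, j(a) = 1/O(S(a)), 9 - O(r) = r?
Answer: 200513/407810300 ≈ 0.00049168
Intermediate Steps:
O(r) = 9 - r
L = 322
j(a) = ¼ (j(a) = 1/(9 - 1*5) = 1/(9 - 5) = 1/4 = ¼)
j(L)/w(f(-22), -10 - 1*(-202)) + X(437)/429274 = (¼)/(-475) + 437/429274 = (¼)*(-1/475) + 437*(1/429274) = -1/1900 + 437/429274 = 200513/407810300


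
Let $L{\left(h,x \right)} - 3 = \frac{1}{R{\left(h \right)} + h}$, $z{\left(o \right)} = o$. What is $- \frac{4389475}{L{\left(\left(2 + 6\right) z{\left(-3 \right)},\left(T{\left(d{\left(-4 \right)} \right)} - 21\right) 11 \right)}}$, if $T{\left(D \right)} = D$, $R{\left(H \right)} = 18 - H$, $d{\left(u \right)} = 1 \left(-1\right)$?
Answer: $- \frac{15802110}{11} \approx -1.4366 \cdot 10^{6}$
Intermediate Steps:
$d{\left(u \right)} = -1$
$L{\left(h,x \right)} = \frac{55}{18}$ ($L{\left(h,x \right)} = 3 + \frac{1}{\left(18 - h\right) + h} = 3 + \frac{1}{18} = \frac{55}{18}$)
$- \frac{4389475}{L{\left(\left(2 + 6\right) z{\left(-3 \right)},\left(T{\left(d{\left(-4 \right)} \right)} - 21\right) 11 \right)}} = - \frac{4389475}{\frac{55}{18}} = \left(-4389475\right) \frac{18}{55} = - \frac{15802110}{11}$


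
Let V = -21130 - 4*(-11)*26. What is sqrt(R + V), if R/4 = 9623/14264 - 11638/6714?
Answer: I*sqrt(318303014018676566)/3990354 ≈ 141.39*I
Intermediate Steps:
R = -50697805/11971062 (R = 4*(9623/14264 - 11638/6714) = 4*(9623*(1/14264) - 11638*1/6714) = 4*(9623/14264 - 5819/3357) = 4*(-50697805/47884248) = -50697805/11971062 ≈ -4.2350)
V = -19986 (V = -21130 + 44*26 = -21130 + 1144 = -19986)
sqrt(R + V) = sqrt(-50697805/11971062 - 19986) = sqrt(-239304342937/11971062) = I*sqrt(318303014018676566)/3990354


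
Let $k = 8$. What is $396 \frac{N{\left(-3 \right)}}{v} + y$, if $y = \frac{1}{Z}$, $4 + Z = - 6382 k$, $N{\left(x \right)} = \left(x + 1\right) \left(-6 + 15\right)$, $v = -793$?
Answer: $\frac{363954887}{40490580} \approx 8.9886$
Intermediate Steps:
$N{\left(x \right)} = 9 + 9 x$ ($N{\left(x \right)} = \left(1 + x\right) 9 = 9 + 9 x$)
$Z = -51060$ ($Z = -4 - 51056 = -51060$)
$y = - \frac{1}{51060}$ ($y = \frac{1}{-51060} = - \frac{1}{51060} \approx -1.9585 \cdot 10^{-5}$)
$396 \frac{N{\left(-3 \right)}}{v} + y = 396 \frac{9 + 9 \left(-3\right)}{-793} - \frac{1}{51060} = 396 \left(9 - 27\right) \left(- \frac{1}{793}\right) - \frac{1}{51060} = 396 \left(\left(-18\right) \left(- \frac{1}{793}\right)\right) - \frac{1}{51060} = 396 \cdot \frac{18}{793} - \frac{1}{51060} = \frac{7128}{793} - \frac{1}{51060} = \frac{363954887}{40490580}$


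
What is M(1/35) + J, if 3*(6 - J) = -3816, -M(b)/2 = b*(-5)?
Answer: 8948/7 ≈ 1278.3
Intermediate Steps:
M(b) = 10*b (M(b) = -2*b*(-5) = -(-10)*b = 10*b)
J = 1278 (J = 6 - 1/3*(-3816) = 6 + 1272 = 1278)
M(1/35) + J = 10/35 + 1278 = 10*(1/35) + 1278 = 2/7 + 1278 = 8948/7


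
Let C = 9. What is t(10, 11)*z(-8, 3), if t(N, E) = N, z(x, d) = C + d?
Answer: 120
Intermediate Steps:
z(x, d) = 9 + d
t(10, 11)*z(-8, 3) = 10*(9 + 3) = 10*12 = 120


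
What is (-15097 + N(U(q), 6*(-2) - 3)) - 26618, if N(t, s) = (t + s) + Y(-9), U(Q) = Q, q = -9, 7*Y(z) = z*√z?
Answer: -41739 - 27*I/7 ≈ -41739.0 - 3.8571*I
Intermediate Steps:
Y(z) = z^(3/2)/7 (Y(z) = (z*√z)/7 = z^(3/2)/7)
N(t, s) = s + t - 27*I/7 (N(t, s) = (t + s) + (-9)^(3/2)/7 = (s + t) + (-27*I)/7 = (s + t) - 27*I/7 = s + t - 27*I/7)
(-15097 + N(U(q), 6*(-2) - 3)) - 26618 = (-15097 + ((6*(-2) - 3) - 9 - 27*I/7)) - 26618 = (-15097 + ((-12 - 3) - 9 - 27*I/7)) - 26618 = (-15097 + (-15 - 9 - 27*I/7)) - 26618 = (-15097 + (-24 - 27*I/7)) - 26618 = (-15121 - 27*I/7) - 26618 = -41739 - 27*I/7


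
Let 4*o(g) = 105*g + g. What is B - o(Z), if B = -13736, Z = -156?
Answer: -9602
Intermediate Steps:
o(g) = 53*g/2 (o(g) = (105*g + g)/4 = (106*g)/4 = 53*g/2)
B - o(Z) = -13736 - 53*(-156)/2 = -13736 - 1*(-4134) = -13736 + 4134 = -9602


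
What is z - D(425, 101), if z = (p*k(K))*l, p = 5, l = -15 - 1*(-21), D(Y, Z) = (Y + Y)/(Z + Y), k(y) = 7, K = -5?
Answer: 54805/263 ≈ 208.38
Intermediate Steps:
D(Y, Z) = 2*Y/(Y + Z) (D(Y, Z) = (2*Y)/(Y + Z) = 2*Y/(Y + Z))
l = 6 (l = -15 + 21 = 6)
z = 210 (z = (5*7)*6 = 35*6 = 210)
z - D(425, 101) = 210 - 2*425/(425 + 101) = 210 - 2*425/526 = 210 - 1*425/263 = 210 - 425/263 = 54805/263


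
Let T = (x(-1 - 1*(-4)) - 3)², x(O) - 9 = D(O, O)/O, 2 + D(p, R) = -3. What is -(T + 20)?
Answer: -349/9 ≈ -38.778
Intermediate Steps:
D(p, R) = -5 (D(p, R) = -2 - 3 = -5)
x(O) = 9 - 5/O
T = 169/9 (T = ((9 - 5/(-1 - 1*(-4))) - 3)² = ((9 - 5/(-1 + 4)) - 3)² = ((9 - 5/3) - 3)² = (22/3 - 3)² = (13/3)² = 169/9 ≈ 18.778)
-(T + 20) = -(169/9 + 20) = -1*349/9 = -349/9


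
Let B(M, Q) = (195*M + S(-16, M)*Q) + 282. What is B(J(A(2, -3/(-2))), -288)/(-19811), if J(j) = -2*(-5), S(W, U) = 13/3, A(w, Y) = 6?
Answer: -984/19811 ≈ -0.049669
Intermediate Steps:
S(W, U) = 13/3 (S(W, U) = 13*(1/3) = 13/3)
J(j) = 10
B(M, Q) = 282 + 195*M + 13*Q/3 (B(M, Q) = (195*M + 13*Q/3) + 282 = 282 + 195*M + 13*Q/3)
B(J(A(2, -3/(-2))), -288)/(-19811) = (282 + 195*10 + (13/3)*(-288))/(-19811) = (282 + 1950 - 1248)*(-1/19811) = 984*(-1/19811) = -984/19811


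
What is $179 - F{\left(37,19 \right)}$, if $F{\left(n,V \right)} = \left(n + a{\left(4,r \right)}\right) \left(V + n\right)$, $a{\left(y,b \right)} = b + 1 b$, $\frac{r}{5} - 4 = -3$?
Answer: $-2453$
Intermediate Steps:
$r = 5$ ($r = 20 + 5 \left(-3\right) = 20 - 15 = 5$)
$a{\left(y,b \right)} = 2 b$ ($a{\left(y,b \right)} = b + b = 2 b$)
$F{\left(n,V \right)} = \left(10 + n\right) \left(V + n\right)$ ($F{\left(n,V \right)} = \left(n + 2 \cdot 5\right) \left(V + n\right) = \left(n + 10\right) \left(V + n\right) = \left(10 + n\right) \left(V + n\right)$)
$179 - F{\left(37,19 \right)} = 179 - \left(37^{2} + 10 \cdot 19 + 10 \cdot 37 + 19 \cdot 37\right) = 179 - \left(1369 + 190 + 370 + 703\right) = 179 - 2632 = -2453$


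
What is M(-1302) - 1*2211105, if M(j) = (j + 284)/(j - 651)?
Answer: -4318287047/1953 ≈ -2.2111e+6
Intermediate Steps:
M(j) = (284 + j)/(-651 + j)
M(-1302) - 1*2211105 = (284 - 1302)/(-651 - 1302) - 1*2211105 = -1018/(-1953) - 2211105 = -1/1953*(-1018) - 2211105 = 1018/1953 - 2211105 = -4318287047/1953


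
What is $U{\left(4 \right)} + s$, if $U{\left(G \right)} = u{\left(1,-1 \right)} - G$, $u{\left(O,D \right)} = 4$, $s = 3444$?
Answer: $3444$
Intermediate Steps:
$U{\left(G \right)} = 4 - G$
$U{\left(4 \right)} + s = \left(4 - 4\right) + 3444 = 0 + 3444 = 3444$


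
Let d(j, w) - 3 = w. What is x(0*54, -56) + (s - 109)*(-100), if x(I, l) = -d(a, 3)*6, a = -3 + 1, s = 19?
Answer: 8964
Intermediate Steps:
a = -2
d(j, w) = 3 + w
x(I, l) = -36 (x(I, l) = -(3 + 3)*6 = -1*6*6 = -6*6 = -36)
x(0*54, -56) + (s - 109)*(-100) = -36 + (19 - 109)*(-100) = -36 - 90*(-100) = -36 + 9000 = 8964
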